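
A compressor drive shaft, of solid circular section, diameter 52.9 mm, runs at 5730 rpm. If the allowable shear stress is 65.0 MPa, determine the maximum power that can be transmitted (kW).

J = πd⁴/32 = π(0.0529)⁴/32 = 7.688×10^-7 m⁴.
T_max = τ_allow·J/r = 6.50×10^7 × 7.688×10^-7 / 0.0264 = 1889 N·m.
ω = 2π·5730/60 = 600.0 rad/s, so P_max = T_max·ω = 1.134×10^6 W.

1130 kW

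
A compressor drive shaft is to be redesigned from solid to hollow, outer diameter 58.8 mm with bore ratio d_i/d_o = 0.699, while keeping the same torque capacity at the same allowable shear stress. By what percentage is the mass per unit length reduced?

Equal τ_max and T ⇒ the solid shaft needs d_s³ = d_o³(1−k⁴), so d_s = 58.8·(1−0.699⁴)^(1/3) = 53.69 mm.
Area ratio A_h/A_s = d_o²(1−k²)/d_s² = (1−k²)/(1−k⁴)^(2/3) = 0.6134.
Mass saving = 1 − 0.6134 = 38.7 %.

38.7 %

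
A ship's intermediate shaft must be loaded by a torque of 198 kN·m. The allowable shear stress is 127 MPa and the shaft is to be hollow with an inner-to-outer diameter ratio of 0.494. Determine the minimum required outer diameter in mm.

204 mm

For a hollow shaft with d_i/d_o = 0.494: τ_max = 16T/(π d_o³ (1−k⁴)), so d_o = [16T/(π τ_allow (1−k⁴))]^(1/3) = [16·198000/(π·1.27×10^8·0.9404)]^(1/3) = 0.2036 m.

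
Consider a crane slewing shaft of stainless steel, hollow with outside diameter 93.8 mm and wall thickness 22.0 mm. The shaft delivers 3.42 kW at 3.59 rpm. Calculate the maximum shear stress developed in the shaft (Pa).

ω = 2π·3.59/60 = 0.3759 rad/s, so T = P/ω = 3.42×10³ / 0.3759 = 9097 N·m.
J = π(d_o⁴ − d_i⁴)/32 = π(0.0938⁴ − 0.0498⁴)/32 = 6.996×10^-6 m⁴.
τ_max = T·r/J = 9097 × 0.0469 / 6.996×10^-6 = 6.098×10^7 Pa.

6.10e7 Pa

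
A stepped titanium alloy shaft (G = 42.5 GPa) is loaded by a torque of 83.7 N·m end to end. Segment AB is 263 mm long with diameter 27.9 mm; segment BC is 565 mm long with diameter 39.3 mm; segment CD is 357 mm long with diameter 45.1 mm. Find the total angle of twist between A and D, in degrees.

0.870°

J_AB = π(0.0279)⁴/32 = 5.95×10^-8 m⁴; J_BC = π(0.0393)⁴/32 = 2.34×10^-7 m⁴; J_CD = π(0.0451)⁴/32 = 4.06×10^-7 m⁴.
θ = (T/G)·Σ L_i/J_i = (83.70/42.5×10⁹)·(0.263/5.95×10^-8 + 0.565/2.34×10^-7 + 0.357/4.06×10^-7) = 0.01519 rad.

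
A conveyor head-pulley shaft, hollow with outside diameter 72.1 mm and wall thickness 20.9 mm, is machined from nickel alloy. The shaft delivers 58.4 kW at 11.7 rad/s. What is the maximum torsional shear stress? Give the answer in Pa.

7.00e7 Pa

ω = 11.7 rad/s, so T = P/ω = 58.4×10³ / 11.70 = 4991 N·m.
J = π(d_o⁴ − d_i⁴)/32 = π(0.0721⁴ − 0.0303⁴)/32 = 2.570×10^-6 m⁴.
τ_max = T·r/J = 4991 × 0.0360 / 2.570×10^-6 = 7.001×10^7 Pa.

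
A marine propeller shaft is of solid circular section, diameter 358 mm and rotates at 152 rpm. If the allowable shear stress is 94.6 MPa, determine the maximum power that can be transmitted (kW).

13600 kW

J = πd⁴/32 = π(0.358)⁴/32 = 1.613×10^-3 m⁴.
T_max = τ_allow·J/r = 9.46×10^7 × 1.613×10^-3 / 0.179 = 852300 N·m.
ω = 2π·152/60 = 15.92 rad/s, so P_max = T_max·ω = 1.357×10^7 W.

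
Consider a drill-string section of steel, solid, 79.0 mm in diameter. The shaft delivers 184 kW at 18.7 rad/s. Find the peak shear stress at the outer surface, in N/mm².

ω = 18.7 rad/s, so T = P/ω = 184×10³ / 18.70 = 9840 N·m.
J = πd⁴/32 = π(0.0790)⁴/32 = 3.824×10^-6 m⁴.
τ_max = T·r/J = 9840 × 0.0395 / 3.824×10^-6 = 1.016×10^8 Pa.

102 N/mm²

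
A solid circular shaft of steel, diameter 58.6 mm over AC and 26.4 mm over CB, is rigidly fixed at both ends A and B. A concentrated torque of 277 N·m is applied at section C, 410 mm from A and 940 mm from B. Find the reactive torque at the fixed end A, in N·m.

Compatibility: T_A·a/J_AC = T_B·b/J_CB with T_A + T_B = T₀.
J_AC = 1.16×10^-6 m⁴, J_CB = 4.77×10^-8 m⁴, so T_A = T₀·(J_AC/a)/((J_AC/a)+(J_CB/b)) = 272.1 N·m, T_B = 4.889 N·m.

272 N·m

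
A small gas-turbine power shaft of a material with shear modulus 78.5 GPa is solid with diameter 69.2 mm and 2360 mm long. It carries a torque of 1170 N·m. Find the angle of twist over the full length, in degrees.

0.895°

J = πd⁴/32 = π(0.0692)⁴/32 = 2.251×10^-6 m⁴.
θ = T·L/(G·J) = 1170 × 2.36 / (78.5×10⁹ × 2.251×10^-6) = 0.01562 rad.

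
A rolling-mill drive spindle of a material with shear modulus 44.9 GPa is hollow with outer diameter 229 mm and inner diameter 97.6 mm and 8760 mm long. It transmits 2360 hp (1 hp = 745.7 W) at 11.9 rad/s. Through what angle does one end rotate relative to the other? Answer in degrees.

6.33°

ω = 11.9 rad/s, so T = P/ω = 2360×745.7 / 11.90 = 147900 N·m.
J = π(d_o⁴ − d_i⁴)/32 = π(0.229⁴ − 0.0976⁴)/32 = 2.611×10^-4 m⁴.
θ = T·L/(G·J) = 147900 × 8.76 / (44.9×10⁹ × 2.611×10^-4) = 0.1105 rad.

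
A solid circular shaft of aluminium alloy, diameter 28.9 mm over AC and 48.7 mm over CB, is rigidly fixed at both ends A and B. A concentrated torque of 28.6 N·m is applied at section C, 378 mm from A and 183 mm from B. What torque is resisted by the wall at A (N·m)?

1.62 N·m

Compatibility: T_A·a/J_AC = T_B·b/J_CB with T_A + T_B = T₀.
J_AC = 6.85×10^-8 m⁴, J_CB = 5.52×10^-7 m⁴, so T_A = T₀·(J_AC/a)/((J_AC/a)+(J_CB/b)) = 1.620 N·m, T_B = 26.98 N·m.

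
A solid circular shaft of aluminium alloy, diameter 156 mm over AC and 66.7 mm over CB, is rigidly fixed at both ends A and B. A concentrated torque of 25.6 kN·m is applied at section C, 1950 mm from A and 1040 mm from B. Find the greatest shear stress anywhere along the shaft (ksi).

4.69 ksi

Compatibility: T_A·a/J_AC = T_B·b/J_CB with T_A + T_B = T₀.
J_AC = 5.81×10^-5 m⁴, J_CB = 1.94×10^-6 m⁴, so T_A = T₀·(J_AC/a)/((J_AC/a)+(J_CB/b)) = 24090 N·m, T_B = 1510 N·m.
τ in each portion: τ_AC = 3.23×10^7 Pa, τ_CB = 2.59×10^7 Pa; maximum is in AC.
τ_max = T_AC·r/J = 24090·0.0780/5.81×10^-5 = 3.232×10^7 Pa.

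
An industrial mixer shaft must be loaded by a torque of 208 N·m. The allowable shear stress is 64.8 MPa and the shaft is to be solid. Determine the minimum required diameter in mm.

25.4 mm

For a solid shaft τ_max = 16T/(πd³), so d = (16T/(π τ_allow))^(1/3) = (16·208.0/(π·6.48×10^7))^(1/3) = 0.02538 m.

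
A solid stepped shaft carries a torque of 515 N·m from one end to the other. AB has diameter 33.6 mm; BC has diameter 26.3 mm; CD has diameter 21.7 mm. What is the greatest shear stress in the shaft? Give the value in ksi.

Under the same torque, τ_max = 16T/(πd³) is largest where d is smallest — segment CD (d = 21.7 mm).
τ_max = 16·515.0/(π·(0.0217)³) = 2.567×10^8 Pa.

37.2 ksi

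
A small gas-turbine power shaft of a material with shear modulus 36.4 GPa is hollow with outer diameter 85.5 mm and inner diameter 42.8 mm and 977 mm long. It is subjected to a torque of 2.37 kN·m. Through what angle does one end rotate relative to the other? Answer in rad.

0.0129 rad

J = π(d_o⁴ − d_i⁴)/32 = π(0.0855⁴ − 0.0428⁴)/32 = 4.917×10^-6 m⁴.
θ = T·L/(G·J) = 2370 × 0.977 / (36.4×10⁹ × 4.917×10^-6) = 0.01294 rad.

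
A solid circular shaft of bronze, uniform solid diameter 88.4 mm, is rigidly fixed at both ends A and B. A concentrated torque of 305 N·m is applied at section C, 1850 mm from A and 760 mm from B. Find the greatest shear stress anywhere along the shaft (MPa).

With uniform GJ and both ends fixed, compatibility θ_AC = θ_CB gives T_A·a = T_B·b, together with T_A + T_B = T₀.
T_A = T₀·b/(a+b) = 305.0·760/2610 = 88.81 N·m; T_B = 216.2 N·m.
τ in each portion: τ_AC = 6.55×10^5 Pa, τ_CB = 1.59×10^6 Pa; maximum is in CB.
τ_max = T_CB·r/J = 216.2·0.0442/6.00×10^-6 = 1.594×10^6 Pa.

1.59 MPa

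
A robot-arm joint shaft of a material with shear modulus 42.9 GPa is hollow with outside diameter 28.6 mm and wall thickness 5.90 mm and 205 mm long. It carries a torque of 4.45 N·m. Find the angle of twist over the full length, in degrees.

0.0211°

J = π(d_o⁴ − d_i⁴)/32 = π(0.0286⁴ − 0.0168⁴)/32 = 5.786×10^-8 m⁴.
θ = T·L/(G·J) = 4.450 × 0.205 / (42.9×10⁹ × 5.786×10^-8) = 3.675×10^-4 rad.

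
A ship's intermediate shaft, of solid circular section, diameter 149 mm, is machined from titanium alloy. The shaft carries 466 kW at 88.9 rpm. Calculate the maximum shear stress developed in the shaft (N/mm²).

77.1 N/mm²

ω = 2π·88.9/60 = 9.310 rad/s, so T = P/ω = 466×10³ / 9.310 = 50060 N·m.
J = πd⁴/32 = π(0.149)⁴/32 = 4.839×10^-5 m⁴.
τ_max = T·r/J = 50060 × 0.0745 / 4.839×10^-5 = 7.707×10^7 Pa.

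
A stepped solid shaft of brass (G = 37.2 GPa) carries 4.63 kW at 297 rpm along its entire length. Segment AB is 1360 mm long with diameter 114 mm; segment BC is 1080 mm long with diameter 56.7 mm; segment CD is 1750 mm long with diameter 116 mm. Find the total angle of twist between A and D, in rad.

ω = 2π·297/60 = 31.10 rad/s, so T = P/ω = 4.63×10³ / 31.10 = 148.9 N·m.
J_AB = π(0.114)⁴/32 = 1.66×10^-5 m⁴; J_BC = π(0.0567)⁴/32 = 1.01×10^-6 m⁴; J_CD = π(0.116)⁴/32 = 1.78×10^-5 m⁴.
θ = (T/G)·Σ L_i/J_i = (148.9/37.2×10⁹)·(1.36/1.66×10^-5 + 1.08/1.01×10^-6 + 1.75/1.78×10^-5) = 4.982×10^-3 rad.

0.00498 rad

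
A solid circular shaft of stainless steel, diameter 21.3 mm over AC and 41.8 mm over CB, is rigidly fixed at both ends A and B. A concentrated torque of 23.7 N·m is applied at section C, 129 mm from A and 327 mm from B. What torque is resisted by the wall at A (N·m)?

Compatibility: T_A·a/J_AC = T_B·b/J_CB with T_A + T_B = T₀.
J_AC = 2.02×10^-8 m⁴, J_CB = 3.00×10^-7 m⁴, so T_A = T₀·(J_AC/a)/((J_AC/a)+(J_CB/b)) = 3.459 N·m, T_B = 20.24 N·m.

3.46 N·m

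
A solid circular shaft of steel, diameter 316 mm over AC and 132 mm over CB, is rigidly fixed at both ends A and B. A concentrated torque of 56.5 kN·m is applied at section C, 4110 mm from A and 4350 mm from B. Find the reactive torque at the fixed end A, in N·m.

Compatibility: T_A·a/J_AC = T_B·b/J_CB with T_A + T_B = T₀.
J_AC = 9.79×10^-4 m⁴, J_CB = 2.98×10^-5 m⁴, so T_A = T₀·(J_AC/a)/((J_AC/a)+(J_CB/b)) = 54920 N·m, T_B = 1580 N·m.

54900 N·m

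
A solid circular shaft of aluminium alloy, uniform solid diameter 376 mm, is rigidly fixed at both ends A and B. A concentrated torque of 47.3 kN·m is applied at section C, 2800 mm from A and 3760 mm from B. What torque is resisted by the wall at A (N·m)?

With uniform GJ and both ends fixed, compatibility θ_AC = θ_CB gives T_A·a = T_B·b, together with T_A + T_B = T₀.
T_A = T₀·b/(a+b) = 47300·3760/6560 = 27110 N·m; T_B = 20190 N·m.

27100 N·m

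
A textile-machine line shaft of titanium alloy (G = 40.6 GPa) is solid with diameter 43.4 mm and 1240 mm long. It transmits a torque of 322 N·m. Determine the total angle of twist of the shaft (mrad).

J = πd⁴/32 = π(0.0434)⁴/32 = 3.483×10^-7 m⁴.
θ = T·L/(G·J) = 322.0 × 1.24 / (40.6×10⁹ × 3.483×10^-7) = 0.02824 rad.

28.2 mrad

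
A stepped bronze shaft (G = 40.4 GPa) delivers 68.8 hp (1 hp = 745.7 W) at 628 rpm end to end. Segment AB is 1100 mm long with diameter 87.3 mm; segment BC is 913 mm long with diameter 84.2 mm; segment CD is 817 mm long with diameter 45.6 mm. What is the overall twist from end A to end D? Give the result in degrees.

ω = 2π·628/60 = 65.76 rad/s, so T = P/ω = 68.8×745.7 / 65.76 = 780.1 N·m.
J_AB = π(0.0873)⁴/32 = 5.70×10^-6 m⁴; J_BC = π(0.0842)⁴/32 = 4.93×10^-6 m⁴; J_CD = π(0.0456)⁴/32 = 4.24×10^-7 m⁴.
θ = (T/G)·Σ L_i/J_i = (780.1/40.4×10⁹)·(1.10/5.70×10^-6 + 0.913/4.93×10^-6 + 0.817/4.24×10^-7) = 0.04446 rad.

2.55°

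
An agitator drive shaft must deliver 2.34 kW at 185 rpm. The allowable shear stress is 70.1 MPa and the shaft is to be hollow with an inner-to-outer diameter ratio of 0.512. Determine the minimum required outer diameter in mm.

21.1 mm

ω = 2π·185/60 = 19.37 rad/s, so T = P/ω = 2.34×10³ / 19.37 = 120.8 N·m.
For a hollow shaft with d_i/d_o = 0.512: τ_max = 16T/(π d_o³ (1−k⁴)), so d_o = [16T/(π τ_allow (1−k⁴))]^(1/3) = [16·120.8/(π·7.01×10^7·0.9313)]^(1/3) = 0.02112 m.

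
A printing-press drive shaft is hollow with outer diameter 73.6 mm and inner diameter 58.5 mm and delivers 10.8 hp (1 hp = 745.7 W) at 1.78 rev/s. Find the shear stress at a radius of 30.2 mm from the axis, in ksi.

ω = 2π·1.78 = 11.18 rad/s, so T = P/ω = 10.8×745.7 / 11.18 = 720.1 N·m.
J = π(d_o⁴ − d_i⁴)/32 = π(0.0736⁴ − 0.0585⁴)/32 = 1.731×10^-6 m⁴.
Shear stress varies linearly with radius: τ = T·r/J = 720.1 × 0.0302 / 1.731×10^-6 = 1.256×10^7 Pa.

1.82 ksi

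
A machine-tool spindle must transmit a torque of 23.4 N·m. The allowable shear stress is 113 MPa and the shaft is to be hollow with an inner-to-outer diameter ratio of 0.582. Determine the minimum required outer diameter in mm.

For a hollow shaft with d_i/d_o = 0.582: τ_max = 16T/(π d_o³ (1−k⁴)), so d_o = [16T/(π τ_allow (1−k⁴))]^(1/3) = [16·23.40/(π·1.13×10^8·0.8853)]^(1/3) = 0.01060 m.

10.6 mm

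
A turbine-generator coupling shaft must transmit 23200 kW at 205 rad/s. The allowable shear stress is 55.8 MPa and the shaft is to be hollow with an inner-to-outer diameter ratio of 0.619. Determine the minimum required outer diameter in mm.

ω = 205 rad/s, so T = P/ω = 23200×10³ / 205.0 = 113200 N·m.
For a hollow shaft with d_i/d_o = 0.619: τ_max = 16T/(π d_o³ (1−k⁴)), so d_o = [16T/(π τ_allow (1−k⁴))]^(1/3) = [16·113200/(π·5.58×10^7·0.8532)]^(1/3) = 0.2296 m.

230 mm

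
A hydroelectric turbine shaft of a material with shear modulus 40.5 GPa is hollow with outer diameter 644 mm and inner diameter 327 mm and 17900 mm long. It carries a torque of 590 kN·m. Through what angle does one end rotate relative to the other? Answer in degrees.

0.948°

J = π(d_o⁴ − d_i⁴)/32 = π(0.644⁴ − 0.327⁴)/32 = 0.01576 m⁴.
θ = T·L/(G·J) = 590000 × 17.9 / (40.5×10⁹ × 0.01576) = 0.01654 rad.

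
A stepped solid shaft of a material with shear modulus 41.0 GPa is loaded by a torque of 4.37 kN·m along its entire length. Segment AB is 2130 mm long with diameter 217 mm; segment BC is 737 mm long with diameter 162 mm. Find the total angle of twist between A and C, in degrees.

0.126°

J_AB = π(0.217)⁴/32 = 2.18×10^-4 m⁴; J_BC = π(0.162)⁴/32 = 6.76×10^-5 m⁴.
θ = (T/G)·Σ L_i/J_i = (4370/41.0×10⁹)·(2.13/2.18×10^-4 + 0.737/6.76×10^-5) = 2.205×10^-3 rad.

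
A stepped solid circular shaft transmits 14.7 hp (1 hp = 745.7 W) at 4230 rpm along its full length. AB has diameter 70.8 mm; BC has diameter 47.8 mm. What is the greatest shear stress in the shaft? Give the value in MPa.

ω = 2π·4230/60 = 443.0 rad/s, so T = P/ω = 14.7×745.7 / 443.0 = 24.75 N·m.
Under the same torque, τ_max = 16T/(πd³) is largest where d is smallest — segment BC (d = 47.8 mm).
τ_max = 16·24.75/(π·(0.0478)³) = 1.154×10^6 Pa.

1.15 MPa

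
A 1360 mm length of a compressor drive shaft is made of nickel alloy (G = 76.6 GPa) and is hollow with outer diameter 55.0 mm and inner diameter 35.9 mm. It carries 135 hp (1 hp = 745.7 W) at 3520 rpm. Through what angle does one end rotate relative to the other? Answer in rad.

0.00659 rad

ω = 2π·3520/60 = 368.6 rad/s, so T = P/ω = 135×745.7 / 368.6 = 273.1 N·m.
J = π(d_o⁴ − d_i⁴)/32 = π(0.0550⁴ − 0.0359⁴)/32 = 7.353×10^-7 m⁴.
θ = T·L/(G·J) = 273.1 × 1.36 / (76.6×10⁹ × 7.353×10^-7) = 6.594×10^-3 rad.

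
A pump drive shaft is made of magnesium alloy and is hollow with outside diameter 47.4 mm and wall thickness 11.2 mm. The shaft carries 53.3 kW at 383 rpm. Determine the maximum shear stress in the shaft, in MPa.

ω = 2π·383/60 = 40.11 rad/s, so T = P/ω = 53.3×10³ / 40.11 = 1329 N·m.
J = π(d_o⁴ − d_i⁴)/32 = π(0.0474⁴ − 0.0250⁴)/32 = 4.572×10^-7 m⁴.
τ_max = T·r/J = 1329 × 0.0237 / 4.572×10^-7 = 6.888×10^7 Pa.

68.9 MPa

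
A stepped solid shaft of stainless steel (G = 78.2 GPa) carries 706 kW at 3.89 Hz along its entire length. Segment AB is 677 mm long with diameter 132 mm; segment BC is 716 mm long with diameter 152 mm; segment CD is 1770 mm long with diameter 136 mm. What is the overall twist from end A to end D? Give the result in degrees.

ω = 2π·3.89 = 24.44 rad/s, so T = P/ω = 706×10³ / 24.44 = 28890 N·m.
J_AB = π(0.132)⁴/32 = 2.98×10^-5 m⁴; J_BC = π(0.152)⁴/32 = 5.24×10^-5 m⁴; J_CD = π(0.136)⁴/32 = 3.36×10^-5 m⁴.
θ = (T/G)·Σ L_i/J_i = (28890/78.2×10⁹)·(0.677/2.98×10^-5 + 0.716/5.24×10^-5 + 1.77/3.36×10^-5) = 0.03290 rad.

1.89°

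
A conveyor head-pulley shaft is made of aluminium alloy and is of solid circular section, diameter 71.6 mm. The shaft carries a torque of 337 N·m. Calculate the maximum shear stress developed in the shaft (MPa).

4.68 MPa

J = πd⁴/32 = π(0.0716)⁴/32 = 2.580×10^-6 m⁴.
τ_max = T·r/J = 337.0 × 0.0358 / 2.580×10^-6 = 4.676×10^6 Pa.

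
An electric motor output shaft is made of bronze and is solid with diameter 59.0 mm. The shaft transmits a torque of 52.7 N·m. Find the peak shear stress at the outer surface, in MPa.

1.31 MPa

J = πd⁴/32 = π(0.0590)⁴/32 = 1.190×10^-6 m⁴.
τ_max = T·r/J = 52.70 × 0.0295 / 1.190×10^-6 = 1.307×10^6 Pa.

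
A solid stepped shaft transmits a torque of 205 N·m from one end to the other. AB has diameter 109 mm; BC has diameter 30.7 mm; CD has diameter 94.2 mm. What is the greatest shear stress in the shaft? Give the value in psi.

Under the same torque, τ_max = 16T/(πd³) is largest where d is smallest — segment BC (d = 30.7 mm).
τ_max = 16·205.0/(π·(0.0307)³) = 3.608×10^7 Pa.

5230 psi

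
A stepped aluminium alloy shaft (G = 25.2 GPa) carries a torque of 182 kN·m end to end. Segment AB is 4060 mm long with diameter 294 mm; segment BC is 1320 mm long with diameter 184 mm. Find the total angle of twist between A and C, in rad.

J_AB = π(0.294)⁴/32 = 7.33×10^-4 m⁴; J_BC = π(0.184)⁴/32 = 1.13×10^-4 m⁴.
θ = (T/G)·Σ L_i/J_i = (182000/25.2×10⁹)·(4.06/7.33×10^-4 + 1.32/1.13×10^-4) = 0.1247 rad.

0.125 rad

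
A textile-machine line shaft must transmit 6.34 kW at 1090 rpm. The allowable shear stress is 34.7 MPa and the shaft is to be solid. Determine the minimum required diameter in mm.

ω = 2π·1090/60 = 114.1 rad/s, so T = P/ω = 6.34×10³ / 114.1 = 55.54 N·m.
For a solid shaft τ_max = 16T/(πd³), so d = (16T/(π τ_allow))^(1/3) = (16·55.54/(π·3.47×10^7))^(1/3) = 0.02013 m.

20.1 mm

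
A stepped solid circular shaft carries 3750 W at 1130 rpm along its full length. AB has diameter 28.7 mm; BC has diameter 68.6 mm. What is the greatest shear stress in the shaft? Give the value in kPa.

ω = 2π·1130/60 = 118.3 rad/s, so T = P/ω = 3750 / 118.3 = 31.69 N·m.
Under the same torque, τ_max = 16T/(πd³) is largest where d is smallest — segment AB (d = 28.7 mm).
τ_max = 16·31.69/(π·(0.0287)³) = 6.827×10^6 Pa.

6830 kPa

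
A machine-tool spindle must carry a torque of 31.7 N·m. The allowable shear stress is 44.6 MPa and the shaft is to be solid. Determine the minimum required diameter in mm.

For a solid shaft τ_max = 16T/(πd³), so d = (16T/(π τ_allow))^(1/3) = (16·31.70/(π·4.46×10^7))^(1/3) = 0.01535 m.

15.4 mm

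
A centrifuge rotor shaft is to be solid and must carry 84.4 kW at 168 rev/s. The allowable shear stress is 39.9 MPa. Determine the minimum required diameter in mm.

21.7 mm

ω = 2π·168 = 1056 rad/s, so T = P/ω = 84.4×10³ / 1056 = 79.96 N·m.
For a solid shaft τ_max = 16T/(πd³), so d = (16T/(π τ_allow))^(1/3) = (16·79.96/(π·3.99×10^7))^(1/3) = 0.02169 m.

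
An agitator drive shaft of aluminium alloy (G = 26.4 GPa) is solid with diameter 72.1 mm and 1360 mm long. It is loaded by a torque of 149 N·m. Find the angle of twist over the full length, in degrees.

0.166°

J = πd⁴/32 = π(0.0721)⁴/32 = 2.653×10^-6 m⁴.
θ = T·L/(G·J) = 149.0 × 1.36 / (26.4×10⁹ × 2.653×10^-6) = 2.893×10^-3 rad.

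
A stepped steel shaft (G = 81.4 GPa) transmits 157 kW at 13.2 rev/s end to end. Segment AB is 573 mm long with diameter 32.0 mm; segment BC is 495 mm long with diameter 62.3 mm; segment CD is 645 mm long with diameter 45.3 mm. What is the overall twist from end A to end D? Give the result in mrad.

174 mrad

ω = 2π·13.2 = 82.94 rad/s, so T = P/ω = 157×10³ / 82.94 = 1893 N·m.
J_AB = π(0.0320)⁴/32 = 1.03×10^-7 m⁴; J_BC = π(0.0623)⁴/32 = 1.48×10^-6 m⁴; J_CD = π(0.0453)⁴/32 = 4.13×10^-7 m⁴.
θ = (T/G)·Σ L_i/J_i = (1893/81.4×10⁹)·(0.573/1.03×10^-7 + 0.495/1.48×10^-6 + 0.645/4.13×10^-7) = 0.1735 rad.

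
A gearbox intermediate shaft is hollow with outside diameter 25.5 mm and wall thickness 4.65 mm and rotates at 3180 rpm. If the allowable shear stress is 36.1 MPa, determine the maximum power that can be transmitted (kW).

32.8 kW

J = π(d_o⁴ − d_i⁴)/32 = π(0.0255⁴ − 0.0162⁴)/32 = 3.475×10^-8 m⁴.
T_max = τ_allow·J/r = 3.61×10^7 × 3.475×10^-8 / 0.0127 = 98.39 N·m.
ω = 2π·3180/60 = 333.0 rad/s, so P_max = T_max·ω = 3.276×10^4 W.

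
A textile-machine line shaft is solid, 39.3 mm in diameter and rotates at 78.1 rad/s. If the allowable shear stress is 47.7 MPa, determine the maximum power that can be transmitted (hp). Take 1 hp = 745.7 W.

59.5 hp

J = πd⁴/32 = π(0.0393)⁴/32 = 2.342×10^-7 m⁴.
T_max = τ_allow·J/r = 4.77×10^7 × 2.342×10^-7 / 0.0196 = 568.5 N·m.
ω = 78.1 rad/s, so P_max = T_max·ω = 4.440×10^4 W.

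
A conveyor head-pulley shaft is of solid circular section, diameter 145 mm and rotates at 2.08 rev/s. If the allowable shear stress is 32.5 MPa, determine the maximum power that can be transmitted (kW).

254 kW

J = πd⁴/32 = π(0.145)⁴/32 = 4.340×10^-5 m⁴.
T_max = τ_allow·J/r = 3.25×10^7 × 4.340×10^-5 / 0.0725 = 19450 N·m.
ω = 2π·2.08 = 13.07 rad/s, so P_max = T_max·ω = 2.542×10^5 W.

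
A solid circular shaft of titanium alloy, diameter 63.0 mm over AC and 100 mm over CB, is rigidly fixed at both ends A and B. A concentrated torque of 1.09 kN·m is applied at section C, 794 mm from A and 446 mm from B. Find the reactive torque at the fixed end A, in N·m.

Compatibility: T_A·a/J_AC = T_B·b/J_CB with T_A + T_B = T₀.
J_AC = 1.55×10^-6 m⁴, J_CB = 9.82×10^-6 m⁴, so T_A = T₀·(J_AC/a)/((J_AC/a)+(J_CB/b)) = 88.61 N·m, T_B = 1001 N·m.

88.6 N·m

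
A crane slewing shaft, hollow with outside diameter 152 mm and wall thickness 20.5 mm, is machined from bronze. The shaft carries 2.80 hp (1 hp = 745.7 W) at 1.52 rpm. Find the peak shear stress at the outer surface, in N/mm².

ω = 2π·1.52/60 = 0.1592 rad/s, so T = P/ω = 2.80×745.7 / 0.1592 = 13120 N·m.
J = π(d_o⁴ − d_i⁴)/32 = π(0.152⁴ − 0.111⁴)/32 = 3.750×10^-5 m⁴.
τ_max = T·r/J = 13120 × 0.0760 / 3.750×10^-5 = 2.658×10^7 Pa.

26.6 N/mm²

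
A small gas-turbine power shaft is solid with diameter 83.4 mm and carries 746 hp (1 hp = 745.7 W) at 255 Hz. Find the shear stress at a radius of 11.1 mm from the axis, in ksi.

0.118 ksi

ω = 2π·255 = 1602 rad/s, so T = P/ω = 746×745.7 / 1602 = 347.2 N·m.
J = πd⁴/32 = π(0.0834)⁴/32 = 4.750×10^-6 m⁴.
Shear stress varies linearly with radius: τ = T·r/J = 347.2 × 0.0111 / 4.750×10^-6 = 8.114×10^5 Pa.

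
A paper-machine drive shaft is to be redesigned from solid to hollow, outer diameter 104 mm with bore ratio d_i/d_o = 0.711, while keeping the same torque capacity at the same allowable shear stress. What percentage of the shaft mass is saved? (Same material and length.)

39.8 %

Equal τ_max and T ⇒ the solid shaft needs d_s³ = d_o³(1−k⁴), so d_s = 104·(1−0.711⁴)^(1/3) = 94.26 mm.
Area ratio A_h/A_s = d_o²(1−k²)/d_s² = (1−k²)/(1−k⁴)^(2/3) = 0.6020.
Mass saving = 1 − 0.6020 = 39.8 %.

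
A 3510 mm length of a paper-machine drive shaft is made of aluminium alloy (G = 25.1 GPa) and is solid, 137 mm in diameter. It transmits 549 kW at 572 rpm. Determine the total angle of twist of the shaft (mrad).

ω = 2π·572/60 = 59.90 rad/s, so T = P/ω = 549×10³ / 59.90 = 9165 N·m.
J = πd⁴/32 = π(0.137)⁴/32 = 3.458×10^-5 m⁴.
θ = T·L/(G·J) = 9165 × 3.51 / (25.1×10⁹ × 3.458×10^-5) = 0.03706 rad.

37.1 mrad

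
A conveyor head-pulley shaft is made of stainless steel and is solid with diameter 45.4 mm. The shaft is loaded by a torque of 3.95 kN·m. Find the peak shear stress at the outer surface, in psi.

31200 psi

J = πd⁴/32 = π(0.0454)⁴/32 = 4.171×10^-7 m⁴.
τ_max = T·r/J = 3950 × 0.0227 / 4.171×10^-7 = 2.150×10^8 Pa.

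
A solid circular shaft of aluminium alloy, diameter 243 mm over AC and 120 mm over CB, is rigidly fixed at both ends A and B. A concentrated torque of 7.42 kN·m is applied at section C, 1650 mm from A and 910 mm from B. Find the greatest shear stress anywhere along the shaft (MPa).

Compatibility: T_A·a/J_AC = T_B·b/J_CB with T_A + T_B = T₀.
J_AC = 3.42×10^-4 m⁴, J_CB = 2.04×10^-5 m⁴, so T_A = T₀·(J_AC/a)/((J_AC/a)+(J_CB/b)) = 6698 N·m, T_B = 722.2 N·m.
τ in each portion: τ_AC = 2.38×10^6 Pa, τ_CB = 2.13×10^6 Pa; maximum is in AC.
τ_max = T_AC·r/J = 6698·0.121/3.42×10^-4 = 2.377×10^6 Pa.

2.38 MPa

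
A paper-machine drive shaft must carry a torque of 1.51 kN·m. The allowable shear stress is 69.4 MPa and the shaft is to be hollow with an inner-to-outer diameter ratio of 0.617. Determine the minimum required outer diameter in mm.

50.6 mm

For a hollow shaft with d_i/d_o = 0.617: τ_max = 16T/(π d_o³ (1−k⁴)), so d_o = [16T/(π τ_allow (1−k⁴))]^(1/3) = [16·1510/(π·6.94×10^7·0.8551)]^(1/3) = 0.05061 m.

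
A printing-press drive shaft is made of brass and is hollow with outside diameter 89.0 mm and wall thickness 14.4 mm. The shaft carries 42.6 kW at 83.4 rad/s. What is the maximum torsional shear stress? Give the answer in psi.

ω = 83.4 rad/s, so T = P/ω = 42.6×10³ / 83.40 = 510.8 N·m.
J = π(d_o⁴ − d_i⁴)/32 = π(0.0890⁴ − 0.0602⁴)/32 = 4.870×10^-6 m⁴.
τ_max = T·r/J = 510.8 × 0.0445 / 4.870×10^-6 = 4.667×10^6 Pa.

677 psi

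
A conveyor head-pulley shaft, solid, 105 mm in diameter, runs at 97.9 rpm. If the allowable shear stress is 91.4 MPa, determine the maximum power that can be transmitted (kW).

J = πd⁴/32 = π(0.105)⁴/32 = 1.193×10^-5 m⁴.
T_max = τ_allow·J/r = 9.14×10^7 × 1.193×10^-5 / 0.0525 = 20780 N·m.
ω = 2π·97.9/60 = 10.25 rad/s, so P_max = T_max·ω = 2.130×10^5 W.

213 kW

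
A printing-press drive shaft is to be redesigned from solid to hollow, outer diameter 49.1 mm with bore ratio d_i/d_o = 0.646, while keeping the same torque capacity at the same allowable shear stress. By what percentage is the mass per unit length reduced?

33.8 %

Equal τ_max and T ⇒ the solid shaft needs d_s³ = d_o³(1−k⁴), so d_s = 49.1·(1−0.646⁴)^(1/3) = 46.07 mm.
Area ratio A_h/A_s = d_o²(1−k²)/d_s² = (1−k²)/(1−k⁴)^(2/3) = 0.6620.
Mass saving = 1 − 0.6620 = 33.8 %.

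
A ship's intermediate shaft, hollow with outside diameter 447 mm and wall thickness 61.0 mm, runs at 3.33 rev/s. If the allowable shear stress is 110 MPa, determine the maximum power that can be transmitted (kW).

J = π(d_o⁴ − d_i⁴)/32 = π(0.447⁴ − 0.325⁴)/32 = 2.824×10^-3 m⁴.
T_max = τ_allow·J/r = 1.10×10^8 × 2.824×10^-3 / 0.224 = 1.390e6 N·m.
ω = 2π·3.33 = 20.92 rad/s, so P_max = T_max·ω = 2.908×10^7 W.

29100 kW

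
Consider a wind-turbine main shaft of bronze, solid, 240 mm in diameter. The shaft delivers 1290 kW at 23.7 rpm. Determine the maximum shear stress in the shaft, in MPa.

ω = 2π·23.7/60 = 2.482 rad/s, so T = P/ω = 1290×10³ / 2.482 = 519800 N·m.
J = πd⁴/32 = π(0.240)⁴/32 = 3.257×10^-4 m⁴.
τ_max = T·r/J = 519800 × 0.120 / 3.257×10^-4 = 1.915×10^8 Pa.

191 MPa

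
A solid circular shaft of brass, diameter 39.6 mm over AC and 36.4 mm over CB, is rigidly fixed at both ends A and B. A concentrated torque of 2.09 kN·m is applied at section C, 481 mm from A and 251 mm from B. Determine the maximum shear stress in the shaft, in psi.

18500 psi

Compatibility: T_A·a/J_AC = T_B·b/J_CB with T_A + T_B = T₀.
J_AC = 2.41×10^-7 m⁴, J_CB = 1.72×10^-7 m⁴, so T_A = T₀·(J_AC/a)/((J_AC/a)+(J_CB/b)) = 882.6 N·m, T_B = 1207 N·m.
τ in each portion: τ_AC = 7.24×10^7 Pa, τ_CB = 1.28×10^8 Pa; maximum is in CB.
τ_max = T_CB·r/J = 1207·0.0182/1.72×10^-7 = 1.275×10^8 Pa.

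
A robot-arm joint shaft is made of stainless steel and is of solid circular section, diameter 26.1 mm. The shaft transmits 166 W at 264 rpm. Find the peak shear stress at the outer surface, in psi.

249 psi

ω = 2π·264/60 = 27.65 rad/s, so T = P/ω = 166 / 27.65 = 6.004 N·m.
J = πd⁴/32 = π(0.0261)⁴/32 = 4.556×10^-8 m⁴.
τ_max = T·r/J = 6.004 × 0.0131 / 4.556×10^-8 = 1.720×10^6 Pa.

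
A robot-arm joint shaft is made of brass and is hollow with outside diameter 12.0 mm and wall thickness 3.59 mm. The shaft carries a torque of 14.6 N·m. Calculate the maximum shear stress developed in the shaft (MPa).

44.2 MPa

J = π(d_o⁴ − d_i⁴)/32 = π(0.0120⁴ − 0.00482⁴)/32 = 1.983×10^-9 m⁴.
τ_max = T·r/J = 14.60 × 0.00600 / 1.983×10^-9 = 4.418×10^7 Pa.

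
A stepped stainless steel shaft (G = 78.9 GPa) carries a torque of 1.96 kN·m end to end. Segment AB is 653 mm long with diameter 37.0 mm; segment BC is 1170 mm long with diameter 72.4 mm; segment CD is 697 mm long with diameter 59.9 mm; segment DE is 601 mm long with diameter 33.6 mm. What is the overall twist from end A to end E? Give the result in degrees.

13.3°

J_AB = π(0.0370)⁴/32 = 1.84×10^-7 m⁴; J_BC = π(0.0724)⁴/32 = 2.70×10^-6 m⁴; J_CD = π(0.0599)⁴/32 = 1.26×10^-6 m⁴; J_DE = π(0.0336)⁴/32 = 1.25×10^-7 m⁴.
θ = (T/G)·Σ L_i/J_i = (1960/78.9×10⁹)·(0.653/1.84×10^-7 + 1.17/2.70×10^-6 + 0.697/1.26×10^-6 + 0.601/1.25×10^-7) = 0.2320 rad.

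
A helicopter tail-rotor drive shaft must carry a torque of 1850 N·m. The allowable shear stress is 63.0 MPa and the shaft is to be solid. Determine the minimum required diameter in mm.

53.1 mm

For a solid shaft τ_max = 16T/(πd³), so d = (16T/(π τ_allow))^(1/3) = (16·1850/(π·6.30×10^7))^(1/3) = 0.05308 m.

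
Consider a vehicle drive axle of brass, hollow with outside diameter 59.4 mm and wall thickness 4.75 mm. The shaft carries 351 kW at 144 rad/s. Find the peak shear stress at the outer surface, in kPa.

ω = 144 rad/s, so T = P/ω = 351×10³ / 144.0 = 2438 N·m.
J = π(d_o⁴ − d_i⁴)/32 = π(0.0594⁴ − 0.0499⁴)/32 = 6.135×10^-7 m⁴.
τ_max = T·r/J = 2438 × 0.0297 / 6.135×10^-7 = 1.180×10^8 Pa.

118000 kPa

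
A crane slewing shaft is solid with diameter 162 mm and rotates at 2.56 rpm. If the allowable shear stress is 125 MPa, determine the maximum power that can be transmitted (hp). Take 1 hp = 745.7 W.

J = πd⁴/32 = π(0.162)⁴/32 = 6.762×10^-5 m⁴.
T_max = τ_allow·J/r = 1.25×10^8 × 6.762×10^-5 / 0.0810 = 104300 N·m.
ω = 2π·2.56/60 = 0.2681 rad/s, so P_max = T_max·ω = 2.797×10^4 W.

37.5 hp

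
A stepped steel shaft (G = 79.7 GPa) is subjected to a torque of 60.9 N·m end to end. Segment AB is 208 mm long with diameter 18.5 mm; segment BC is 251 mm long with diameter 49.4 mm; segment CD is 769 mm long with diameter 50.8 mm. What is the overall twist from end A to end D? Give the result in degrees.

0.862°

J_AB = π(0.0185)⁴/32 = 1.15×10^-8 m⁴; J_BC = π(0.0494)⁴/32 = 5.85×10^-7 m⁴; J_CD = π(0.0508)⁴/32 = 6.54×10^-7 m⁴.
θ = (T/G)·Σ L_i/J_i = (60.90/79.7×10⁹)·(0.208/1.15×10^-8 + 0.251/5.85×10^-7 + 0.769/6.54×10^-7) = 0.01505 rad.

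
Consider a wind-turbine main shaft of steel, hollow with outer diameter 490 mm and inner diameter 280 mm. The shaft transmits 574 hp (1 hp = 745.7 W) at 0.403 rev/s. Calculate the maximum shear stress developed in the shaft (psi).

1190 psi

ω = 2π·0.403 = 2.532 rad/s, so T = P/ω = 574×745.7 / 2.532 = 169000 N·m.
J = π(d_o⁴ − d_i⁴)/32 = π(0.490⁴ − 0.280⁴)/32 = 5.056×10^-3 m⁴.
τ_max = T·r/J = 169000 × 0.245 / 5.056×10^-3 = 8.191×10^6 Pa.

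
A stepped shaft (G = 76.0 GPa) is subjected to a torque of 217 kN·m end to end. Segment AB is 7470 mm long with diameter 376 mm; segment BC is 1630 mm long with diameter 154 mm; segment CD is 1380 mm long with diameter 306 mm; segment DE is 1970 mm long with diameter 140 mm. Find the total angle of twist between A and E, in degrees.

14.3°

J_AB = π(0.376)⁴/32 = 1.96×10^-3 m⁴; J_BC = π(0.154)⁴/32 = 5.52×10^-5 m⁴; J_CD = π(0.306)⁴/32 = 8.61×10^-4 m⁴; J_DE = π(0.140)⁴/32 = 3.77×10^-5 m⁴.
θ = (T/G)·Σ L_i/J_i = (217000/76.0×10⁹)·(7.47/1.96×10^-3 + 1.63/5.52×10^-5 + 1.38/8.61×10^-4 + 1.97/3.77×10^-5) = 0.2489 rad.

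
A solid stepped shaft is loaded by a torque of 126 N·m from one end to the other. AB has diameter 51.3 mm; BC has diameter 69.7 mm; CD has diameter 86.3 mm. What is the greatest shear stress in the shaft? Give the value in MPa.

Under the same torque, τ_max = 16T/(πd³) is largest where d is smallest — segment AB (d = 51.3 mm).
τ_max = 16·126.0/(π·(0.0513)³) = 4.753×10^6 Pa.

4.75 MPa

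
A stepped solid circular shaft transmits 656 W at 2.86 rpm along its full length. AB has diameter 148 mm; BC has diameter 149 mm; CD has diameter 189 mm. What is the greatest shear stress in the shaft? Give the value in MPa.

ω = 2π·2.86/60 = 0.2995 rad/s, so T = P/ω = 656 / 0.2995 = 2190 N·m.
Under the same torque, τ_max = 16T/(πd³) is largest where d is smallest — segment AB (d = 148 mm).
τ_max = 16·2190/(π·(0.148)³) = 3.441×10^6 Pa.

3.44 MPa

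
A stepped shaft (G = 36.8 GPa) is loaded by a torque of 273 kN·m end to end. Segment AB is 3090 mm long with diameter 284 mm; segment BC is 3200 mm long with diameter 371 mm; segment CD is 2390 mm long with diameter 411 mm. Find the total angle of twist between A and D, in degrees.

3.15°

J_AB = π(0.284)⁴/32 = 6.39×10^-4 m⁴; J_BC = π(0.371)⁴/32 = 1.86×10^-3 m⁴; J_CD = π(0.411)⁴/32 = 2.80×10^-3 m⁴.
θ = (T/G)·Σ L_i/J_i = (273000/36.8×10⁹)·(3.09/6.39×10^-4 + 3.20/1.86×10^-3 + 2.39/2.80×10^-3) = 0.05498 rad.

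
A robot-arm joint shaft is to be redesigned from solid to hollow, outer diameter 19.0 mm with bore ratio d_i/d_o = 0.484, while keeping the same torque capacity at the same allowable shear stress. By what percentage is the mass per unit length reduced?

Equal τ_max and T ⇒ the solid shaft needs d_s³ = d_o³(1−k⁴), so d_s = 19.0·(1−0.484⁴)^(1/3) = 18.65 mm.
Area ratio A_h/A_s = d_o²(1−k²)/d_s² = (1−k²)/(1−k⁴)^(2/3) = 0.7951.
Mass saving = 1 − 0.7951 = 20.5 %.

20.5 %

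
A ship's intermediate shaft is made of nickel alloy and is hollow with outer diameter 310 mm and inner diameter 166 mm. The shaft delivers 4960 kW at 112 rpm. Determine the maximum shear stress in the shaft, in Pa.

ω = 2π·112/60 = 11.73 rad/s, so T = P/ω = 4960×10³ / 11.73 = 422900 N·m.
J = π(d_o⁴ − d_i⁴)/32 = π(0.310⁴ − 0.166⁴)/32 = 8.321×10^-4 m⁴.
τ_max = T·r/J = 422900 × 0.155 / 8.321×10^-4 = 7.877×10^7 Pa.

7.88e7 Pa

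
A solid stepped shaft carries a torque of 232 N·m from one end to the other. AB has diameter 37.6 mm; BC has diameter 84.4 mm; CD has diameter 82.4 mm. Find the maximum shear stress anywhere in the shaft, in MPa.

22.2 MPa

Under the same torque, τ_max = 16T/(πd³) is largest where d is smallest — segment AB (d = 37.6 mm).
τ_max = 16·232.0/(π·(0.0376)³) = 2.223×10^7 Pa.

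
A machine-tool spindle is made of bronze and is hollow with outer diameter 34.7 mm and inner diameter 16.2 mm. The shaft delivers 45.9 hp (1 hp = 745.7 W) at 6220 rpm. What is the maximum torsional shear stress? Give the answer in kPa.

6720 kPa

ω = 2π·6220/60 = 651.4 rad/s, so T = P/ω = 45.9×745.7 / 651.4 = 52.55 N·m.
J = π(d_o⁴ − d_i⁴)/32 = π(0.0347⁴ − 0.0162⁴)/32 = 1.356×10^-7 m⁴.
τ_max = T·r/J = 52.55 × 0.0174 / 1.356×10^-7 = 6.725×10^6 Pa.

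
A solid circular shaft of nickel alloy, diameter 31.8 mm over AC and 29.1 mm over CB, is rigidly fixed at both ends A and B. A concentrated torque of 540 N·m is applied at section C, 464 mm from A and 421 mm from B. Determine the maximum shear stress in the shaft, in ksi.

Compatibility: T_A·a/J_AC = T_B·b/J_CB with T_A + T_B = T₀.
J_AC = 1.00×10^-7 m⁴, J_CB = 7.04×10^-8 m⁴, so T_A = T₀·(J_AC/a)/((J_AC/a)+(J_CB/b)) = 304.6 N·m, T_B = 235.4 N·m.
τ in each portion: τ_AC = 4.82×10^7 Pa, τ_CB = 4.87×10^7 Pa; maximum is in CB.
τ_max = T_CB·r/J = 235.4·0.0146/7.04×10^-8 = 4.865×10^7 Pa.

7.06 ksi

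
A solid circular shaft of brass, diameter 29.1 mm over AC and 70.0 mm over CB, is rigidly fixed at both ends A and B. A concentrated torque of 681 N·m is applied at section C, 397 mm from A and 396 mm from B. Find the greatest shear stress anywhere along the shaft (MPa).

Compatibility: T_A·a/J_AC = T_B·b/J_CB with T_A + T_B = T₀.
J_AC = 7.04×10^-8 m⁴, J_CB = 2.36×10^-6 m⁴, so T_A = T₀·(J_AC/a)/((J_AC/a)+(J_CB/b)) = 19.70 N·m, T_B = 661.3 N·m.
τ in each portion: τ_AC = 4.07×10^6 Pa, τ_CB = 9.82×10^6 Pa; maximum is in CB.
τ_max = T_CB·r/J = 661.3·0.0350/2.36×10^-6 = 9.819×10^6 Pa.

9.82 MPa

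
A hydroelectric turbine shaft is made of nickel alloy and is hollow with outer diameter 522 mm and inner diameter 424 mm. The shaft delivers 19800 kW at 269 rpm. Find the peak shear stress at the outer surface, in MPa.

ω = 2π·269/60 = 28.17 rad/s, so T = P/ω = 19800×10³ / 28.17 = 702900 N·m.
J = π(d_o⁴ − d_i⁴)/32 = π(0.522⁴ − 0.424⁴)/32 = 4.116×10^-3 m⁴.
τ_max = T·r/J = 702900 × 0.261 / 4.116×10^-3 = 4.457×10^7 Pa.

44.6 MPa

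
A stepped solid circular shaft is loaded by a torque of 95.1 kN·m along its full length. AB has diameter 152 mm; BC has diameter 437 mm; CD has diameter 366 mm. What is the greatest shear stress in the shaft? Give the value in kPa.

Under the same torque, τ_max = 16T/(πd³) is largest where d is smallest — segment AB (d = 152 mm).
τ_max = 16·95100/(π·(0.152)³) = 1.379×10^8 Pa.

138000 kPa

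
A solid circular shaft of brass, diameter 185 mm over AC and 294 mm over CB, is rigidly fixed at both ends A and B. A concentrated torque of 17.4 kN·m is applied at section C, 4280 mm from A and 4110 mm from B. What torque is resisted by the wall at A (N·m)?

2280 N·m

Compatibility: T_A·a/J_AC = T_B·b/J_CB with T_A + T_B = T₀.
J_AC = 1.15×10^-4 m⁴, J_CB = 7.33×10^-4 m⁴, so T_A = T₀·(J_AC/a)/((J_AC/a)+(J_CB/b)) = 2277 N·m, T_B = 15120 N·m.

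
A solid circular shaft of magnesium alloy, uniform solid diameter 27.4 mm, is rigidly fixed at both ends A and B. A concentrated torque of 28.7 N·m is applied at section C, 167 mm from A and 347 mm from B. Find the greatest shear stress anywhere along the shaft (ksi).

With uniform GJ and both ends fixed, compatibility θ_AC = θ_CB gives T_A·a = T_B·b, together with T_A + T_B = T₀.
T_A = T₀·b/(a+b) = 28.70·347/514.0 = 19.38 N·m; T_B = 9.325 N·m.
τ in each portion: τ_AC = 4.80×10^6 Pa, τ_CB = 2.31×10^6 Pa; maximum is in AC.
τ_max = T_AC·r/J = 19.38·0.0137/5.53×10^-8 = 4.797×10^6 Pa.

0.696 ksi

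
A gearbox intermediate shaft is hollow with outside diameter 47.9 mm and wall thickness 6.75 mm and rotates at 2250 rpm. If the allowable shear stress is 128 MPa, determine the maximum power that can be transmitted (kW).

J = π(d_o⁴ − d_i⁴)/32 = π(0.0479⁴ − 0.0344⁴)/32 = 3.793×10^-7 m⁴.
T_max = τ_allow·J/r = 1.28×10^8 × 3.793×10^-7 / 0.0239 = 2027 N·m.
ω = 2π·2250/60 = 235.6 rad/s, so P_max = T_max·ω = 4.777×10^5 W.

478 kW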